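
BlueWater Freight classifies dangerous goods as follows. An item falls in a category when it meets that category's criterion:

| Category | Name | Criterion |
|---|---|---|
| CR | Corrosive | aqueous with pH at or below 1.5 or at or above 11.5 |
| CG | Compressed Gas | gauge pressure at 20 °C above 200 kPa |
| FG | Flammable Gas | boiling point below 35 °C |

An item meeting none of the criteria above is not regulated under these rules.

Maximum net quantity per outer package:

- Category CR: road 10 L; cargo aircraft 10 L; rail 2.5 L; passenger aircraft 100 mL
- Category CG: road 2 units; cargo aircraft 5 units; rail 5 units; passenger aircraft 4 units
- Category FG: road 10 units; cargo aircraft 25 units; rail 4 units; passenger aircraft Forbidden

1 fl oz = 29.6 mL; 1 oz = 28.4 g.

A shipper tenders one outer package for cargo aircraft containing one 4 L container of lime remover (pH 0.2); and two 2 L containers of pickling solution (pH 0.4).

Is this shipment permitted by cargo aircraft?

Yes

Lime remover: pH 0.2 ≤ 1.5 → Category CR (Corrosive).
The pickling solution has pH 0.4, which is ≤ 1.5, so it is Category CR (Corrosive).
Total Category CR: 4 L + (two 2 L containers = 4 L) = 8 L.
8 L is within the cargo aircraft limit of 10 L for Category CR.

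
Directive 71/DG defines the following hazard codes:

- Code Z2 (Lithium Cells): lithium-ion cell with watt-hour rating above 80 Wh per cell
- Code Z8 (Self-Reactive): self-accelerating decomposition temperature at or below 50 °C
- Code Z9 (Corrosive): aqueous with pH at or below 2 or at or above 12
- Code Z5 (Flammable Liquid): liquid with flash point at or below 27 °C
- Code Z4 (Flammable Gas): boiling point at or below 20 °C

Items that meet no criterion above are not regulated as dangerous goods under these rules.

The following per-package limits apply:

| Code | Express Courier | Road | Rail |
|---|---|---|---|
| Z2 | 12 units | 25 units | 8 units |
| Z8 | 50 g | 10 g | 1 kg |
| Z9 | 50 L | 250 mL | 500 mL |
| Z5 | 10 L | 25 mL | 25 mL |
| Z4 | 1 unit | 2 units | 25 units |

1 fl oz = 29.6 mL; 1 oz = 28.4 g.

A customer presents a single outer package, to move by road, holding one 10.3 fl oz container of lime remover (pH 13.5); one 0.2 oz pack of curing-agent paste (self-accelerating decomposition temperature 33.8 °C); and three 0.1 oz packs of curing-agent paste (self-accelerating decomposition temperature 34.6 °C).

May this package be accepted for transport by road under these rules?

No

The lime remover has pH 13.5, which is ≥ 12, so it is Code Z9 (Corrosive).
Curing-agent paste: self-accelerating decomposition temperature 33.8 °C ≤ 50 °C → Code Z8 (Self-Reactive).
With self-accelerating decomposition temperature 34.6 °C (≤ 50 °C), the curing-agent paste falls in Code Z8.
Code Z9 quantity: one 10.3 fl oz container = 304.88 mL.
304.88 mL > 250 mL (road limit, Code Z9) — over the limit.
Total Code Z8: (one 0.2 oz pack = 5.68 g) + (three 0.1 oz packs = 8.52 g) = 14.2 g.
14.2 g exceeds the road limit of 10 g for Code Z8.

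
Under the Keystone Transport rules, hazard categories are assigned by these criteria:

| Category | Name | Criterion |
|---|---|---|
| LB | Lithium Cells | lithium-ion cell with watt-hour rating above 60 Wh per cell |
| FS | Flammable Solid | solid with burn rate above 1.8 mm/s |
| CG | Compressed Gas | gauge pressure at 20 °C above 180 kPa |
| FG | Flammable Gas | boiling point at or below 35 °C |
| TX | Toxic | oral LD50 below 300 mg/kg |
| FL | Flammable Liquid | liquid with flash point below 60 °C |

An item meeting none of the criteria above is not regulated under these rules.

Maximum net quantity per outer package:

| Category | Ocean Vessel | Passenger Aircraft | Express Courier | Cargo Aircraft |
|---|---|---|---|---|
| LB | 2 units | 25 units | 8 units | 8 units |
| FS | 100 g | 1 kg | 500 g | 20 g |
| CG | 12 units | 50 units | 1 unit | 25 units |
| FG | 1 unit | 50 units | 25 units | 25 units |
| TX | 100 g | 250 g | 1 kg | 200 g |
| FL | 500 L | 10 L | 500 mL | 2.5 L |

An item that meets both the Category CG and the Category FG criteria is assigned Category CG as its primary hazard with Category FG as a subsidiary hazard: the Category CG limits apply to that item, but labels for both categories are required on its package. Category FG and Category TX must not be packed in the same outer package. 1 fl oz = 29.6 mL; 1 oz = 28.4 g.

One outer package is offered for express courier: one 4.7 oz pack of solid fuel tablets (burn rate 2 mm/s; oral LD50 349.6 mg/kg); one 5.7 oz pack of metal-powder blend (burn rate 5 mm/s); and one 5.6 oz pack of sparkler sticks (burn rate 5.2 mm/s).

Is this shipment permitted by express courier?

Burn rate 2 mm/s meets the Category FS criterion (Flammable Solid), so the solid fuel tablets are Category FS.
With burn rate 5 mm/s (> 1.8 mm/s), the metal-powder blend falls in Category FS.
The sparkler sticks have burn rate 5.2 mm/s, which is > 1.8 mm/s, so they are Category FS (Flammable Solid).
Category FS net quantity: (one 4.7 oz pack = 133.48 g) + (one 5.7 oz pack = 161.88 g) + (one 5.6 oz pack = 159.04 g) = 454.4 g.
454.4 g is within the express courier limit of 500 g for Category FS.

Yes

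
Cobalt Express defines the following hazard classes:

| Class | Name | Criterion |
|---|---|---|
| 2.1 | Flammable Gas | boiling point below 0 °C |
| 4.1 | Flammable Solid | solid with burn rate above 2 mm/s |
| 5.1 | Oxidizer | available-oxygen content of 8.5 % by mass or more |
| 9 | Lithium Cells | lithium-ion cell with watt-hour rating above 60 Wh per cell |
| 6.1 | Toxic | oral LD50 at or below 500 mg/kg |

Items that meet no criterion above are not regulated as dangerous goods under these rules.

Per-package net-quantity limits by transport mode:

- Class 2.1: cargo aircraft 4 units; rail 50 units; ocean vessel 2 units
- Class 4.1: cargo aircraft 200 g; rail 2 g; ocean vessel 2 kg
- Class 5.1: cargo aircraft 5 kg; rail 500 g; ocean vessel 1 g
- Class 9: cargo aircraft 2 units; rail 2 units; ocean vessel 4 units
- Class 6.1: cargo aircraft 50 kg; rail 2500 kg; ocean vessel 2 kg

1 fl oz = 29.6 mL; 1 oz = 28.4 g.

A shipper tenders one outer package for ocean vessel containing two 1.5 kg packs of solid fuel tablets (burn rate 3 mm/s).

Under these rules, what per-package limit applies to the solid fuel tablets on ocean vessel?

2 kg

With burn rate 3 mm/s (> 2 mm/s), the solid fuel tablets fall in Class 4.1.
The ocean vessel limit for Class 4.1 is 2 kg.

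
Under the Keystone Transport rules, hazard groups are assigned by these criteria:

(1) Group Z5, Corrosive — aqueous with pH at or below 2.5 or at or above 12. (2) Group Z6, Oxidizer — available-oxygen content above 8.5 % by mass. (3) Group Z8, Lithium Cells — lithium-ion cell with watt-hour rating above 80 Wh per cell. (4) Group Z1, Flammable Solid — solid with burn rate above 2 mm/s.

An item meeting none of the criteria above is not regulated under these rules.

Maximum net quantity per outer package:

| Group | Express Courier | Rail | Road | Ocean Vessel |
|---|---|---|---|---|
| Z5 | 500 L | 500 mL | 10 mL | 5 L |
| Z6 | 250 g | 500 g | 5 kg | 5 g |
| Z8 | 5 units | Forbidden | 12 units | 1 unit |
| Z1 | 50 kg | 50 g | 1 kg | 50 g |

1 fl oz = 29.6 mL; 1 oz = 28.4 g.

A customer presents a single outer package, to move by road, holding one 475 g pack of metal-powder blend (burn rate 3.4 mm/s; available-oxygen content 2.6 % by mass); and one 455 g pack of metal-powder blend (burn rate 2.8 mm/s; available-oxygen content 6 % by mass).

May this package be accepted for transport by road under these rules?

Yes

Burn rate 3.4 mm/s meets the Group Z1 criterion (Flammable Solid), so the metal-powder blend is Group Z1.
Metal-powder blend: burn rate 2.8 mm/s > 2 mm/s → Group Z1 (Flammable Solid).
Total Group Z1: 475 g + 455 g = 930 g.
930 g is within the road limit of 1 kg for Group Z1.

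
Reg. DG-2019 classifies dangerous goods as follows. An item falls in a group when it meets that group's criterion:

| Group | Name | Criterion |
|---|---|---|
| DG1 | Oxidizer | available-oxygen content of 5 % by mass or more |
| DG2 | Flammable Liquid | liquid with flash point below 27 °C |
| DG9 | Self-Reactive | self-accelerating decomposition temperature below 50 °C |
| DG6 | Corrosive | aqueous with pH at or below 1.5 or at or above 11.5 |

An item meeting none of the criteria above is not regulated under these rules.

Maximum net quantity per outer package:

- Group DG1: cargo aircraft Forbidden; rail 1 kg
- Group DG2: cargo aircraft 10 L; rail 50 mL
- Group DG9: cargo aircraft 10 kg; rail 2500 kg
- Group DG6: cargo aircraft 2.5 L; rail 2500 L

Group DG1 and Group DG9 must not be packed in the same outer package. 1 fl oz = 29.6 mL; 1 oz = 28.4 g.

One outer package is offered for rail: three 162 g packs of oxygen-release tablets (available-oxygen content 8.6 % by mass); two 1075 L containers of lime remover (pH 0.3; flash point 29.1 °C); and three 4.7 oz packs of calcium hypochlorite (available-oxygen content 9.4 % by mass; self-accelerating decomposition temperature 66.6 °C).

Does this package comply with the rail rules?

Yes

With available-oxygen content 8.6 % by mass (≥ 5 % by mass), the oxygen-release tablets fall in Group DG1.
The lime remover has pH 0.3, which is ≤ 1.5, so it is Group DG6 (Corrosive).
The calcium hypochlorite has available-oxygen content 9.4 % by mass, which is ≥ 5 % by mass, so it is Group DG1 (Oxidizer).
Total Group DG1: (three 162 g packs = 486 g) + (three 4.7 oz packs = 400.44 g) = 886.44 g.
886.44 g ≤ 1 kg (rail limit, Group DG1) — within limit.
Group DG6 quantity: two 1075 L containers = 2150 L.
That is within the Group DG6 rail limit of 2500 L.
The segregation rule (Group DG1 with Group DG9) does not apply to Group DG1 with Group DG6.
Every hazard group is within its rail limit and no segregation rule is violated.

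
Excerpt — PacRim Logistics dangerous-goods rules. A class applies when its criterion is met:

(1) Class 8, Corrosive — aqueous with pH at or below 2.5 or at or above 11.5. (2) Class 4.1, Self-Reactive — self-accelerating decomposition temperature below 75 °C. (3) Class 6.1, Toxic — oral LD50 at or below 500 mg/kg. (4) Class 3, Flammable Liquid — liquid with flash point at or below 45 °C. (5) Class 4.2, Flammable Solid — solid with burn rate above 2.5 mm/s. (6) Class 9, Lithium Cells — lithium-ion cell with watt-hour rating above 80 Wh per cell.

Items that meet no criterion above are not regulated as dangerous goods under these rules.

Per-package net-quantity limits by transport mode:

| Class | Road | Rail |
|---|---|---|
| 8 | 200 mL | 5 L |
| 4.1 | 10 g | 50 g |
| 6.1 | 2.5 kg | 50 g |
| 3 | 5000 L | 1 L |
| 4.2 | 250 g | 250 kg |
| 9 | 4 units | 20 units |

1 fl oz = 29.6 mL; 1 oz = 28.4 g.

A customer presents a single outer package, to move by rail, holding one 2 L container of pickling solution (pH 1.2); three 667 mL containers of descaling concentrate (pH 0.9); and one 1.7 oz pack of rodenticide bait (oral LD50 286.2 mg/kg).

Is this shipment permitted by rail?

Yes

The pickling solution has pH 1.2, which is ≤ 2.5, so it is Class 8 (Corrosive).
With pH 0.9 (≤ 2.5), the descaling concentrate falls in Class 8.
Rodenticide bait: oral LD50 286.2 mg/kg ≤ 500 mg/kg → Class 6.1 (Toxic).
Class 8 net quantity: 2 L + (three 667 mL containers = 2.001 L) = 4.001 L.
That is within the Class 8 rail limit of 5 L.
Class 6.1 quantity: one 1.7 oz pack = 48.28 g.
48.28 g ≤ 50 g (rail limit, Class 6.1) — within limit.
Every hazard class is within its rail limit and no segregation rule is violated.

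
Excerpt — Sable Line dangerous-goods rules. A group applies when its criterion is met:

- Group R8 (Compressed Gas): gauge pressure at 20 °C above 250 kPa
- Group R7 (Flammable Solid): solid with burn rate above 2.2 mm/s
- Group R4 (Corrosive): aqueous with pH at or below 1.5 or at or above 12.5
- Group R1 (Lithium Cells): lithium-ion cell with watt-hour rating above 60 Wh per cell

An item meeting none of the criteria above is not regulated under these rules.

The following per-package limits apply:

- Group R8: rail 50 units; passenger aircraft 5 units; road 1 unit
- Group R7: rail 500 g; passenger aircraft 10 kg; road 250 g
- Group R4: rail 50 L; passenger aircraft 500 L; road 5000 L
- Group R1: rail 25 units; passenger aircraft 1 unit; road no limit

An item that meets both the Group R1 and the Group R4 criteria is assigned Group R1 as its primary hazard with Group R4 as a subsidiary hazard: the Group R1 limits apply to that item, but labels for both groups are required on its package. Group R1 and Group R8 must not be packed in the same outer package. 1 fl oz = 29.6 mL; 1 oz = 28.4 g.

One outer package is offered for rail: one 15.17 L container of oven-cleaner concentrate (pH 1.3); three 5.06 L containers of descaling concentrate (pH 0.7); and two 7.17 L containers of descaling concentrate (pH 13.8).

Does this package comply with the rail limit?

pH 1.3 meets the Group R4 criterion (Corrosive), so the oven-cleaner concentrate is Group R4.
pH 0.7 meets the Group R4 criterion (Corrosive), so the descaling concentrate is Group R4.
pH 13.8 meets the Group R4 criterion (Corrosive), so the descaling concentrate is Group R4.
Group R4 net quantity: 15.17 L + (three 5.06 L containers = 15.18 L) + (two 7.17 L containers = 14.34 L) = 44.69 L.
44.69 L ≤ 50 L (rail limit, Group R4) — within limit.

Yes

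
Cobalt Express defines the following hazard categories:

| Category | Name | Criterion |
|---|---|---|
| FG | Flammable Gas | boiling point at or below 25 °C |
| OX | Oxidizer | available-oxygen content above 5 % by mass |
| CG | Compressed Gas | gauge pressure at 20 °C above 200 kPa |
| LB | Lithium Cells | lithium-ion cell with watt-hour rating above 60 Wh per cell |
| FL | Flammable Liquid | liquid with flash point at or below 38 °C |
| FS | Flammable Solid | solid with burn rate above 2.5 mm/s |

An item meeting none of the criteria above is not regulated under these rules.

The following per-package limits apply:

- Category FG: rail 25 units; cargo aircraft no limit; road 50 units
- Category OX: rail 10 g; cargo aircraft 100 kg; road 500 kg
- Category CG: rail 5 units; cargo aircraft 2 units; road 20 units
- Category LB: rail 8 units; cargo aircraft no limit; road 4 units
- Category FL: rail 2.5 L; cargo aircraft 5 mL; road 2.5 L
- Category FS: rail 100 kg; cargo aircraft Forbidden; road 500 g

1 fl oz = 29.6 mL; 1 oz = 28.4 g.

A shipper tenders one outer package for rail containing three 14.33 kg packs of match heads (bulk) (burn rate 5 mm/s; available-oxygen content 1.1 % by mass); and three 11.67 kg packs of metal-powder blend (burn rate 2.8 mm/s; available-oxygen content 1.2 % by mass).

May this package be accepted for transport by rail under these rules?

Match heads (bulk): burn rate 5 mm/s > 2.5 mm/s → Category FS (Flammable Solid).
Burn rate 2.8 mm/s meets the Category FS criterion (Flammable Solid), so the metal-powder blend is Category FS.
Category FS net quantity: (three 14.33 kg packs = 42.99 kg) + (three 11.67 kg packs = 35.01 kg) = 78 kg.
78 kg is within the rail limit of 100 kg for Category FS.

Yes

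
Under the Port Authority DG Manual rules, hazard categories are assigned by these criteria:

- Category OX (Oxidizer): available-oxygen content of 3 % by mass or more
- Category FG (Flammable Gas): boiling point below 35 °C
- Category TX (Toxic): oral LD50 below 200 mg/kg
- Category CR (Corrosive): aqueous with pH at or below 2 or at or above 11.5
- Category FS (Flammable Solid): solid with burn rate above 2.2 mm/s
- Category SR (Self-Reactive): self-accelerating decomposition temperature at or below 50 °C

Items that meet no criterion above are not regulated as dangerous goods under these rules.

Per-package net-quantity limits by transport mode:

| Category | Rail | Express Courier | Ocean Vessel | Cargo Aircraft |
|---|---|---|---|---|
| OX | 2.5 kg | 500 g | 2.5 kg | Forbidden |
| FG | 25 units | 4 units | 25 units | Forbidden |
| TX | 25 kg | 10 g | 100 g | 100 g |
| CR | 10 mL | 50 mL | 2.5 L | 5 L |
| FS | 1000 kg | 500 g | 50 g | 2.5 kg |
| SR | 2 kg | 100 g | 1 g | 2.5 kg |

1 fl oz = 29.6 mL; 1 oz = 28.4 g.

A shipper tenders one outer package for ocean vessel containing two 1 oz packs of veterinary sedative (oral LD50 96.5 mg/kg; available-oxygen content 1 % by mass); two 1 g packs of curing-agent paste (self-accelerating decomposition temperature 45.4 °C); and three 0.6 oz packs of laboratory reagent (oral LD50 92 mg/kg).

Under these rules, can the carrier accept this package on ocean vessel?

Oral LD50 96.5 mg/kg meets the Category TX criterion (Toxic), so the veterinary sedative is Category TX.
Self-accelerating decomposition temperature 45.4 °C meets the Category SR criterion (Self-Reactive), so the curing-agent paste is Category SR.
The laboratory reagent has oral LD50 92 mg/kg, which is < 200 mg/kg, so it is Category TX (Toxic).
Category TX net quantity: (two 1 oz packs = 56.8 g) + (three 0.6 oz packs = 51.12 g) = 107.92 g.
That exceeds the Category TX ocean vessel limit of 100 g.
Category SR quantity: two 1 g packs = 2 g.
2 g > 1 g (ocean vessel limit, Category SR) — over the limit.

No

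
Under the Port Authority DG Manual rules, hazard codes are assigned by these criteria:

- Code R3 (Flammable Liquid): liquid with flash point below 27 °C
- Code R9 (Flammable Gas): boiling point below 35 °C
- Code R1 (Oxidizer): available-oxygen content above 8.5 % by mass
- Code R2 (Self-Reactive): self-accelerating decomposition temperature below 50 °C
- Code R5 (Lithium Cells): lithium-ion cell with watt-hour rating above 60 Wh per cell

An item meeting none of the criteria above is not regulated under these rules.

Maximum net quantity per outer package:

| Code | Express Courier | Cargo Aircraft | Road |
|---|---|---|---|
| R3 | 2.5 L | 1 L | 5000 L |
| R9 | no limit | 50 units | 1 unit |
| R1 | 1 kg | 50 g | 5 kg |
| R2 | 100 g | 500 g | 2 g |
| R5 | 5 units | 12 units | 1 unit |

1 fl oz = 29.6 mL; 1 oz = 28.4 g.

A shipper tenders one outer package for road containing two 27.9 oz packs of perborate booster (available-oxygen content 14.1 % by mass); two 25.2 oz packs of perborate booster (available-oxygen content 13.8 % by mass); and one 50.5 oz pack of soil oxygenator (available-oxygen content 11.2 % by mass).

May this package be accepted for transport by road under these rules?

The perborate booster has available-oxygen content 14.1 % by mass, which is > 8.5 % by mass, so it is Code R1 (Oxidizer).
Perborate booster: available-oxygen content 13.8 % by mass > 8.5 % by mass → Code R1 (Oxidizer).
With available-oxygen content 11.2 % by mass (> 8.5 % by mass), the soil oxygenator falls in Code R1.
Total Code R1: (two 27.9 oz packs = 1584.72 g) + (two 25.2 oz packs = 1431.36 g) + (one 50.5 oz pack = 1434.2 g) = 4450.28 g.
4450.28 g ≤ 5 kg (road limit, Code R1) — within limit.

Yes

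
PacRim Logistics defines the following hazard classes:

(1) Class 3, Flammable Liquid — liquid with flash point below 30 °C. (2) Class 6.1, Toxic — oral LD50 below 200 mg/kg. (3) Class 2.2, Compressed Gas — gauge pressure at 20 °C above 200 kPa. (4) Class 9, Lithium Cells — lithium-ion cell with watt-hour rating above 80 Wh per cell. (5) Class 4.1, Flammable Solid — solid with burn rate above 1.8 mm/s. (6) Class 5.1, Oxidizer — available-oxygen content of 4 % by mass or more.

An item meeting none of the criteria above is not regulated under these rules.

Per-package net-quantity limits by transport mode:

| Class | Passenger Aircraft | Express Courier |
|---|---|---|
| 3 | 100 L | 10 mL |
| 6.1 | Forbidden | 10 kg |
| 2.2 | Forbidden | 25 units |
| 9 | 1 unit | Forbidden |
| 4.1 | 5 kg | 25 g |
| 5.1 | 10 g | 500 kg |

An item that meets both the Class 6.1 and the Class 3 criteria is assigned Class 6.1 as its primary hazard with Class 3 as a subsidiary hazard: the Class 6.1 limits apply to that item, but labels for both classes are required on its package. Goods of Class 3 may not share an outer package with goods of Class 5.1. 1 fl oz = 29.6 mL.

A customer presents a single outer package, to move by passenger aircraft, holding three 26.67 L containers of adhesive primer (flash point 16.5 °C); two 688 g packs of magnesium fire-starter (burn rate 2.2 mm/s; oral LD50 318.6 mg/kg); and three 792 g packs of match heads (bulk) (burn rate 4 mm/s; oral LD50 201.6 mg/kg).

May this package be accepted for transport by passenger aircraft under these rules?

Adhesive primer: flash point 16.5 °C < 30 °C → Class 3 (Flammable Liquid).
With burn rate 2.2 mm/s (> 1.8 mm/s), the magnesium fire-starter falls in Class 4.1.
Match heads (bulk): burn rate 4 mm/s > 1.8 mm/s → Class 4.1 (Flammable Solid).
Class 3 quantity: three 26.67 L containers = 80.01 L.
That is within the Class 3 passenger aircraft limit of 100 L.
Total Class 4.1: (two 688 g packs = 1.376 kg) + (three 792 g packs = 2.376 kg) = 3.752 kg.
That is within the Class 4.1 passenger aircraft limit of 5 kg.
The segregation rule (Class 3 with Class 5.1) does not apply to Class 3 with Class 4.1.
Every hazard class is within its passenger aircraft limit and no segregation rule is violated.

Yes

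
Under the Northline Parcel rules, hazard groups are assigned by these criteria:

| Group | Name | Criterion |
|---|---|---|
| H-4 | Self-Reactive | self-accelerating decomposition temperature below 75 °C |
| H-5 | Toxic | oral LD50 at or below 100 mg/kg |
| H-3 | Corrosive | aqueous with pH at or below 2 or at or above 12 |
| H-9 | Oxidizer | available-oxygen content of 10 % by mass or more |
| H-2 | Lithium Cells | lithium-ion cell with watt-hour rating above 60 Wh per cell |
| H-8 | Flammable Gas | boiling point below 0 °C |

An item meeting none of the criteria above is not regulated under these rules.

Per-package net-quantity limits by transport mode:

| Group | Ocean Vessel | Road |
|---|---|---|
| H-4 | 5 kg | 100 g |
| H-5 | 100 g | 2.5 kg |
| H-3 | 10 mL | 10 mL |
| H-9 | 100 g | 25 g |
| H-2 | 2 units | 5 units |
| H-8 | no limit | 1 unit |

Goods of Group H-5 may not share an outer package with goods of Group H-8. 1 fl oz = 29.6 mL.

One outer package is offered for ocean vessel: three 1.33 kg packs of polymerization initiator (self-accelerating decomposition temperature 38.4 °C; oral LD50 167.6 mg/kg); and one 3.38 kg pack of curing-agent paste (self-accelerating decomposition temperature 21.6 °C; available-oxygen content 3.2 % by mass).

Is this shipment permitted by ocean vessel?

No

With self-accelerating decomposition temperature 38.4 °C (< 75 °C), the polymerization initiator falls in Group H-4.
Curing-agent paste: self-accelerating decomposition temperature 21.6 °C < 75 °C → Group H-4 (Self-Reactive).
Total Group H-4: (three 1.33 kg packs = 3.99 kg) + 3.38 kg = 7.37 kg.
That exceeds the Group H-4 ocean vessel limit of 5 kg.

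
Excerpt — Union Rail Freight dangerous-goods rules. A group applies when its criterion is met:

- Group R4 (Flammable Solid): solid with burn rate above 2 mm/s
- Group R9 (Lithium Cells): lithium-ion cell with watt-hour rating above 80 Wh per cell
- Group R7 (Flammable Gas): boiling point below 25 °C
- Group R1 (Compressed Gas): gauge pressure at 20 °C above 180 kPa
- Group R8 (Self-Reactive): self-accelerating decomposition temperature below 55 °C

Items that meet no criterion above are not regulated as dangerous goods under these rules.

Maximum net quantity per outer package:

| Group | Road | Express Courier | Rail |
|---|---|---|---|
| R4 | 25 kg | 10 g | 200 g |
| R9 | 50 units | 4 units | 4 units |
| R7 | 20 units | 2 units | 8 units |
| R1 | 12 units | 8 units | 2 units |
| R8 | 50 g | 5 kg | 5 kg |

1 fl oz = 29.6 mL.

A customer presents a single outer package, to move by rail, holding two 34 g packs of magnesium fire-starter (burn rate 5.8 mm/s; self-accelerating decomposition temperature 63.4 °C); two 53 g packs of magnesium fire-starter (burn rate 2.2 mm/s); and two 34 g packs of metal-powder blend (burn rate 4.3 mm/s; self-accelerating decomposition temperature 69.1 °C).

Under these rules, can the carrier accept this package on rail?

The magnesium fire-starter has burn rate 5.8 mm/s, which is > 2 mm/s, so it is Group R4 (Flammable Solid).
The magnesium fire-starter has burn rate 2.2 mm/s, which is > 2 mm/s, so it is Group R4 (Flammable Solid).
Metal-powder blend: burn rate 4.3 mm/s > 2 mm/s → Group R4 (Flammable Solid).
Total Group R4: (two 34 g packs = 68 g) + (two 53 g packs = 106 g) + (two 34 g packs = 68 g) = 242 g.
That exceeds the Group R4 rail limit of 200 g.

No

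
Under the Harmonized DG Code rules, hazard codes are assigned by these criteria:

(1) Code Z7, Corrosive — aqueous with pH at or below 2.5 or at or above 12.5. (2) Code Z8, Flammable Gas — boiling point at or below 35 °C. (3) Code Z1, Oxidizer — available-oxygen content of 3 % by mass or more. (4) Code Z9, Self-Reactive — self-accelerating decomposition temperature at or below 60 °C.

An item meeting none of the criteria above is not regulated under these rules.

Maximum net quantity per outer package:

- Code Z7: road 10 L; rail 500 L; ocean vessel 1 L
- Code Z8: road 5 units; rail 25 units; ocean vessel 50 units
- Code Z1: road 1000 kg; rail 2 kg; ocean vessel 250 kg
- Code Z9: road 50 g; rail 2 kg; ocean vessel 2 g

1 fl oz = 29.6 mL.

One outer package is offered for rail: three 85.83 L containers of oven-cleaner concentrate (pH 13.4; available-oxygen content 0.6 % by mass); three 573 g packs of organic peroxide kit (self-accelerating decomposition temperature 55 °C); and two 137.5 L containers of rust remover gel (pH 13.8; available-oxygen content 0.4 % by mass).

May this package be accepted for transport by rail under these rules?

No

With pH 13.4 (≥ 12.5), the oven-cleaner concentrate falls in Code Z7.
The organic peroxide kit has self-accelerating decomposition temperature 55 °C, which is ≤ 60 °C, so it is Code Z9 (Self-Reactive).
The rust remover gel has pH 13.8, which is ≥ 12.5, so it is Code Z7 (Corrosive).
Total Code Z7: (three 85.83 L containers = 257.49 L) + (two 137.5 L containers = 275 L) = 532.49 L.
532.49 L exceeds the rail limit of 500 L for Code Z7.
Code Z9 quantity: three 573 g packs = 1.719 kg.
1.719 kg is within the rail limit of 2 kg for Code Z9.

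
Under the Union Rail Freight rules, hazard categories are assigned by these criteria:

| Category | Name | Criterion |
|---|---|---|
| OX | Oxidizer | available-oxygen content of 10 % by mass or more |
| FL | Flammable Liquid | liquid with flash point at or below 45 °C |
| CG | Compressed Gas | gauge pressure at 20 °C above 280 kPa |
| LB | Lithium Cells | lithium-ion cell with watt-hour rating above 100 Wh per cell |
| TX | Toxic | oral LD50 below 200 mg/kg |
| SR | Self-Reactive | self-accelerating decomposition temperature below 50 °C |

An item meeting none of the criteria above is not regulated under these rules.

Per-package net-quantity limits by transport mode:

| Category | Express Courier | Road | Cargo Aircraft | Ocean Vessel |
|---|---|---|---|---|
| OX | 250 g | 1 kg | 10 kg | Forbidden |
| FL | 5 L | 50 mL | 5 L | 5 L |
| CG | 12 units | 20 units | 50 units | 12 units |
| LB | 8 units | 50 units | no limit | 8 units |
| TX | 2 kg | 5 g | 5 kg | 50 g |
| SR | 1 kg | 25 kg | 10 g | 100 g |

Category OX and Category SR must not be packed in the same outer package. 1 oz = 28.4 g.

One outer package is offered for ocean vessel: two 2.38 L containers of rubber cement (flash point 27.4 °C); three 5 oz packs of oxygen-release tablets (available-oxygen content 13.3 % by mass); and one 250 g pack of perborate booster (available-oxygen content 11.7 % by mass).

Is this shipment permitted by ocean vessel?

No

Flash point 27.4 °C meets the Category FL criterion (Flammable Liquid), so the rubber cement is Category FL.
Available-oxygen content 13.3 % by mass meets the Category OX criterion (Oxidizer), so the oxygen-release tablets are Category OX.
With available-oxygen content 11.7 % by mass (≥ 10 % by mass), the perborate booster falls in Category OX.
Category OX net quantity: (three 5 oz packs = 426 g) + 250 g = 676 g.
Category OX is Forbidden by ocean vessel.
Category FL quantity: two 2.38 L containers = 4.76 L.
That is within the Category FL ocean vessel limit of 5 L.
The segregation rule (Category OX with Category SR) does not apply to Category OX with Category FL.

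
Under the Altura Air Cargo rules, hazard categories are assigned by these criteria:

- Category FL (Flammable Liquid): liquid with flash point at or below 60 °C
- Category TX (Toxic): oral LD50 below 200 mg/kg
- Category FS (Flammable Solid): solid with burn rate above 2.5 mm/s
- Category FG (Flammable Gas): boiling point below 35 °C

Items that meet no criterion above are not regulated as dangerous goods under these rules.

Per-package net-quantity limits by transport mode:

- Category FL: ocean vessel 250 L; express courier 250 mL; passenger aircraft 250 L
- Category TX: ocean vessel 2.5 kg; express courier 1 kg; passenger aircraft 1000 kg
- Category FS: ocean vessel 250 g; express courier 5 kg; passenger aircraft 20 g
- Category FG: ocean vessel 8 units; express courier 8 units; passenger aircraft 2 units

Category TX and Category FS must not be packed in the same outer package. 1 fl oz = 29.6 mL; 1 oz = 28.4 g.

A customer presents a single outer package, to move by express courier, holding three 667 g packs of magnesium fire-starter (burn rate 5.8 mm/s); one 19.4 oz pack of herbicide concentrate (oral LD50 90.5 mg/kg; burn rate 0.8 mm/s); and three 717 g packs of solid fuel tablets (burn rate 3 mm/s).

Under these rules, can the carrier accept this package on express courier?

Burn rate 5.8 mm/s meets the Category FS criterion (Flammable Solid), so the magnesium fire-starter is Category FS.
With oral LD50 90.5 mg/kg (< 200 mg/kg), the herbicide concentrate falls in Category TX.
Burn rate 3 mm/s meets the Category FS criterion (Flammable Solid), so the solid fuel tablets are Category FS.
Category TX quantity: one 19.4 oz pack = 550.96 g.
That is within the Category TX express courier limit of 1 kg.
Category FS net quantity: (three 667 g packs = 2.001 kg) + (three 717 g packs = 2.151 kg) = 4.152 kg.
4.152 kg ≤ 5 kg (express courier limit, Category FS) — within limit.
Category TX and Category FS may not share an outer package.

No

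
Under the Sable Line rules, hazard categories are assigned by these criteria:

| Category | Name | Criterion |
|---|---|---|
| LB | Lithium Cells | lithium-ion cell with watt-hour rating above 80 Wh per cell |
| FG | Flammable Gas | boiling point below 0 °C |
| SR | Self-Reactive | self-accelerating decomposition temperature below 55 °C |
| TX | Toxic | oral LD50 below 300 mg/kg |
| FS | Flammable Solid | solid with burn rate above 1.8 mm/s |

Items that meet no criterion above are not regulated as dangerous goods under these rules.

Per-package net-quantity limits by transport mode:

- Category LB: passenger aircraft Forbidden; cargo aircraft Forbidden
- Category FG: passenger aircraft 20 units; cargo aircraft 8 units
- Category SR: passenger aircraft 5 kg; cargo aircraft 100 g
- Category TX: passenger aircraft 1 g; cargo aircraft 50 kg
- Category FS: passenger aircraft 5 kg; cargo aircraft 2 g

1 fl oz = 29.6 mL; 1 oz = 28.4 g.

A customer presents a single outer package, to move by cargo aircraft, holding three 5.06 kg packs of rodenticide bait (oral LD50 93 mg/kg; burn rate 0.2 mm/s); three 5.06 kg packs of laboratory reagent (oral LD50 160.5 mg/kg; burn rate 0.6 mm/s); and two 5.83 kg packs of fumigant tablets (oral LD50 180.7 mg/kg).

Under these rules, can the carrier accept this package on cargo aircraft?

Yes

Oral LD50 93 mg/kg meets the Category TX criterion (Toxic), so the rodenticide bait is Category TX.
Laboratory reagent: oral LD50 160.5 mg/kg < 300 mg/kg → Category TX (Toxic).
Oral LD50 180.7 mg/kg meets the Category TX criterion (Toxic), so the fumigant tablets are Category TX.
Total Category TX: (three 5.06 kg packs = 15.18 kg) + (three 5.06 kg packs = 15.18 kg) + (two 5.83 kg packs = 11.66 kg) = 42.02 kg.
That is within the Category TX cargo aircraft limit of 50 kg.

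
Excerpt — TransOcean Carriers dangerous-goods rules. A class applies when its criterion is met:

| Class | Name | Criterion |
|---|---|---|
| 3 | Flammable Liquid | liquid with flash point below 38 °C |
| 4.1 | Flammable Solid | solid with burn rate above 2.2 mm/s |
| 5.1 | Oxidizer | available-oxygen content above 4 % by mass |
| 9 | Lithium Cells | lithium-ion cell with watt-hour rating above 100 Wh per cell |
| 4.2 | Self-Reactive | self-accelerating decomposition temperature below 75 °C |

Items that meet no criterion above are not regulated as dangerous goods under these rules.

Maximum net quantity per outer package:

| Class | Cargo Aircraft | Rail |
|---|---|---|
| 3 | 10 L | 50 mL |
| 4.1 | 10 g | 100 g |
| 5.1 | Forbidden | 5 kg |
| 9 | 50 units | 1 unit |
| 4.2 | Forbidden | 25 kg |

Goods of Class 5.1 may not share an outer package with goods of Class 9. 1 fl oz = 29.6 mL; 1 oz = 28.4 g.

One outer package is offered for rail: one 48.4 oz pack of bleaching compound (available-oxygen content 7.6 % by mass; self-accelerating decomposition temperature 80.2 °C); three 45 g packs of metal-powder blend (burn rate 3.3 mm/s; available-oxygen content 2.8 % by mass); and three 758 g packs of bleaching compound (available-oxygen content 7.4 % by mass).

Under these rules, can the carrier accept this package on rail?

Available-oxygen content 7.6 % by mass meets the Class 5.1 criterion (Oxidizer), so the bleaching compound is Class 5.1.
The metal-powder blend has burn rate 3.3 mm/s, which is > 2.2 mm/s, so it is Class 4.1 (Flammable Solid).
Available-oxygen content 7.4 % by mass meets the Class 5.1 criterion (Oxidizer), so the bleaching compound is Class 5.1.
Total Class 5.1: (one 48.4 oz pack = 1374.56 g) + (three 758 g packs = 2.274 kg) = 3648.56 g.
That is within the Class 5.1 rail limit of 5 kg.
Class 4.1 quantity: three 45 g packs = 135 g.
135 g exceeds the rail limit of 100 g for Class 4.1.
The segregation rule (Class 5.1 with Class 9) does not apply to Class 5.1 with Class 4.1.

No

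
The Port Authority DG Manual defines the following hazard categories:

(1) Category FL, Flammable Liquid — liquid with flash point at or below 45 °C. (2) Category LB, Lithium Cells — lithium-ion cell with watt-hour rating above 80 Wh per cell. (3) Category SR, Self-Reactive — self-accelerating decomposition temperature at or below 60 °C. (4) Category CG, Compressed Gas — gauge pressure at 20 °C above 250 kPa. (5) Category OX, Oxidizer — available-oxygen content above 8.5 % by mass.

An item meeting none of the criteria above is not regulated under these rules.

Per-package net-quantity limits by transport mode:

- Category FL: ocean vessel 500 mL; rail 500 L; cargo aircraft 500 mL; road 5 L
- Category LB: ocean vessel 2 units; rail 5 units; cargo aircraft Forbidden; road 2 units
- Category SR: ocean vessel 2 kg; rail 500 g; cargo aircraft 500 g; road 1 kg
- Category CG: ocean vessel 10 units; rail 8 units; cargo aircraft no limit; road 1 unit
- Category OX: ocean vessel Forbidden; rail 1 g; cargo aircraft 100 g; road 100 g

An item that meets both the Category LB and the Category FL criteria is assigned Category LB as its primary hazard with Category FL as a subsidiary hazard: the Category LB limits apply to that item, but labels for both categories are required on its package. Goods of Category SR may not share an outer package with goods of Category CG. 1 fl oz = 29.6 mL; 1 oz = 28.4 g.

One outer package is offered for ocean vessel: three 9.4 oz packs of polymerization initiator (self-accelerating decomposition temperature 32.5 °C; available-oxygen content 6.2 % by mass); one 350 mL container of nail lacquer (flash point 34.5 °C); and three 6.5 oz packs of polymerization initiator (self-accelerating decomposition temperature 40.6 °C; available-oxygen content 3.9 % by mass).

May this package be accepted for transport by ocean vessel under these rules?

Self-accelerating decomposition temperature 32.5 °C meets the Category SR criterion (Self-Reactive), so the polymerization initiator is Category SR.
Flash point 34.5 °C meets the Category FL criterion (Flammable Liquid), so the nail lacquer is Category FL.
With self-accelerating decomposition temperature 40.6 °C (≤ 60 °C), the polymerization initiator falls in Category SR.
Category SR net quantity: (three 9.4 oz packs = 800.88 g) + (three 6.5 oz packs = 553.8 g) = 1354.68 g.
1354.68 g ≤ 2 kg (ocean vessel limit, Category SR) — within limit.
Category FL quantity: 350 mL.
350 mL ≤ 500 mL (ocean vessel limit, Category FL) — within limit.
The segregation rule (Category SR with Category CG) does not apply to Category SR with Category FL.
Every hazard category is within its ocean vessel limit and no segregation rule is violated.

Yes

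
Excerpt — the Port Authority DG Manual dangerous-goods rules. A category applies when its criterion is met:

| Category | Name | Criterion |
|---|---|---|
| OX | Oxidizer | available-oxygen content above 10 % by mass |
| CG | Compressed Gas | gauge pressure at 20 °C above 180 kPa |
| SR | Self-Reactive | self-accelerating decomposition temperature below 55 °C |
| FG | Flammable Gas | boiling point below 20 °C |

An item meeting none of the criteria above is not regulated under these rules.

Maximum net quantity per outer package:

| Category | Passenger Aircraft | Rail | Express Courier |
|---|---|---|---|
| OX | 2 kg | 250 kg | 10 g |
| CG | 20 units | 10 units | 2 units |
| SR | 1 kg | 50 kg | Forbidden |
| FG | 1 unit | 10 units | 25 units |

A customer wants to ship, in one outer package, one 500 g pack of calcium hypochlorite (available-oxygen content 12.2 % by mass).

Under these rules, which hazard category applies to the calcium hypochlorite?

The calcium hypochlorite has available-oxygen content 12.2 % by mass, which is > 10 % by mass, so it is Category OX (Oxidizer).

Category OX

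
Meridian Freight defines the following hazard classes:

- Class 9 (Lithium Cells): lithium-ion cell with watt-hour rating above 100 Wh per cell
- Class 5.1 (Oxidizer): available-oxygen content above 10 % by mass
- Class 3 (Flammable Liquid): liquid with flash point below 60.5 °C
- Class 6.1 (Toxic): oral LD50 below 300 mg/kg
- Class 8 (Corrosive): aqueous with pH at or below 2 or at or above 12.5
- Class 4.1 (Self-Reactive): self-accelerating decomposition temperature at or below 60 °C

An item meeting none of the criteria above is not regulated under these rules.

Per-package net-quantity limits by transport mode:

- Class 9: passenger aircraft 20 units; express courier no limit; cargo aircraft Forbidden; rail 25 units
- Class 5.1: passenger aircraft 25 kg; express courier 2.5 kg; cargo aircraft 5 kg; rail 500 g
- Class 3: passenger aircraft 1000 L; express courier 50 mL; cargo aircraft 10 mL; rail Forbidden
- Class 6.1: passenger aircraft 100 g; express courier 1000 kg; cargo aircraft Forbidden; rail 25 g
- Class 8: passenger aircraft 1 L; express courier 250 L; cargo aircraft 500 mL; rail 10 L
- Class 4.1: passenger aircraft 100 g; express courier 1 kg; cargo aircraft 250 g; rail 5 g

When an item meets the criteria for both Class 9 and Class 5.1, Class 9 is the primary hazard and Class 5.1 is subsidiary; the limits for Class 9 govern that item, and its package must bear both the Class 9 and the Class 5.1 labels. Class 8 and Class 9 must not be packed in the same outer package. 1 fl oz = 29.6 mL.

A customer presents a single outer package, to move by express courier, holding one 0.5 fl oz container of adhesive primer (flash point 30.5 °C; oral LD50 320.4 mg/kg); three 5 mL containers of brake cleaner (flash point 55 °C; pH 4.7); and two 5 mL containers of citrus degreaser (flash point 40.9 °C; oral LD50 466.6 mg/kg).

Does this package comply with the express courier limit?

Yes

With flash point 30.5 °C (< 60.5 °C), the adhesive primer falls in Class 3.
With flash point 55 °C (< 60.5 °C), the brake cleaner falls in Class 3.
The citrus degreaser has flash point 40.9 °C, which is < 60.5 °C, so it is Class 3 (Flammable Liquid).
Class 3 net quantity: (one 0.5 fl oz container = 14.8 mL) + (three 5 mL containers = 15 mL) + (two 5 mL containers = 10 mL) = 39.8 mL.
That is within the Class 3 express courier limit of 50 mL.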